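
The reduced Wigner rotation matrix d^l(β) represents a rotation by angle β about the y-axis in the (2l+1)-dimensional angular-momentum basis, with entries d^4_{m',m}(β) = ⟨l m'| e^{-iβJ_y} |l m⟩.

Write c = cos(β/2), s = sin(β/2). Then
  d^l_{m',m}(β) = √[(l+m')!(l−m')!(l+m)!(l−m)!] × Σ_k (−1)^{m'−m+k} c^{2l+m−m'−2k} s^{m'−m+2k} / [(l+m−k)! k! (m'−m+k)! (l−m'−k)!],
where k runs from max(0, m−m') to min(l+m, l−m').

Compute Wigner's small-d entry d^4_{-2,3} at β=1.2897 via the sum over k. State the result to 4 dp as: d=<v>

d=0.3648

d^4_{-2,3}(β=1.2897) via Wigner's sum:
c=cos(1.2897/2)=0.799190, s=sin(1.2897/2)=0.601079; N=√[2·720·5040·1]=2693.993318
The bounds max(0,m−m')=5 and min(l+m,l−m')=6 give 2 terms
  k=5: (−1)^0·2693.9933/(240)·0.7992^3·0.6011^5 = +0.449564
  k=6: (−1)^1·2693.9933/(720)·0.7992^1·0.6011^7 = -0.084768
d^4_{-2,3}(1.2897) = +0.449564 -0.084768 = +0.364796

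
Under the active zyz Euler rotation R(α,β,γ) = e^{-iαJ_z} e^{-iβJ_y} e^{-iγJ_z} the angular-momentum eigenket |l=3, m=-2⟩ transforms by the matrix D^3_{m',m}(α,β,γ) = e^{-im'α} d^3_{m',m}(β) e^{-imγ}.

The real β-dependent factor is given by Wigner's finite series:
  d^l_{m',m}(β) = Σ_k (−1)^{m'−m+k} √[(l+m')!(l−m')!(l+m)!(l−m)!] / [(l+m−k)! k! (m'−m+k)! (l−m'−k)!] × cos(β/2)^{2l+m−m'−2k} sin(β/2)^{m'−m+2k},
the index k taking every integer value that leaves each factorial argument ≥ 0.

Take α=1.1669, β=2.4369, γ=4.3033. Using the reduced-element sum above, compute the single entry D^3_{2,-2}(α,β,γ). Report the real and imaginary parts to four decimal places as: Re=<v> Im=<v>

Split into d^3_{2,-2}(β=2.4369) × two z-phases.
Half-angle: c=0.345101, s=0.938566. N=√(120·1·1·120)=120.000000
Admissible k: 0..1 (factorial args all ≥0)
  k=0: (−1)^4·120.0000/(24)·0.3451^2·0.9386^4 = +0.462084
  k=1: (−1)^5·120.0000/(120)·0.3451^0·0.9386^6 = -0.683577
d^3_{2,-2}(2.4369) = +0.462084 -0.683577 = -0.221494
Attach z-rotation phases: D = e^{-i(2)(1.1669)}·(-0.221494)·e^{-i(-2)(4.3033)} = -0.221482+0.002300i

Re=-0.2215 Im=0.0023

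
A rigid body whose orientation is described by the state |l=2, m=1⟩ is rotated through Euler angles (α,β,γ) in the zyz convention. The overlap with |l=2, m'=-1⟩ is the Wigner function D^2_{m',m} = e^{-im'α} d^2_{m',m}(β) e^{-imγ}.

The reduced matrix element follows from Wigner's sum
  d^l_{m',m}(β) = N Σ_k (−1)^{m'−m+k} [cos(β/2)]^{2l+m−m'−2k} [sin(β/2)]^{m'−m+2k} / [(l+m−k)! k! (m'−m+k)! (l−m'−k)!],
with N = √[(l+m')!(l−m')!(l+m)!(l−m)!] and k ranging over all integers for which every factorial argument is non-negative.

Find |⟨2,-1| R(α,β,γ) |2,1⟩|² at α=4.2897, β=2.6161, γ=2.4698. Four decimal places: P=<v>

P=0.4636

First d^2_{-1,1}(β=2.6161), then the phase factors e^{-i(-1)α} and e^{-i(1)γ}:
With c≡cos(β/2)=0.259734 and s≡sin(β/2)=0.965680, N=[1·6·6·1]^{1/2}=6.000000
k: max(0,(1)−(-1))=2 … min(2+(1),2−(-1))=3
  k=2: (−1)^0·6.0000/(2)·0.2597^2·0.9657^2 = +0.188731
  k=3: (−1)^1·6.0000/(6)·0.2597^0·0.9657^4 = -0.869628
d^2_{-1,1}(2.6161) = +0.188731 -0.869628 = -0.680897
|D^2_{-1,1}|² = |d^2_{-1,1}(β)|² = (-0.680897)² = 0.463620 (the z-rotation phases have unit modulus)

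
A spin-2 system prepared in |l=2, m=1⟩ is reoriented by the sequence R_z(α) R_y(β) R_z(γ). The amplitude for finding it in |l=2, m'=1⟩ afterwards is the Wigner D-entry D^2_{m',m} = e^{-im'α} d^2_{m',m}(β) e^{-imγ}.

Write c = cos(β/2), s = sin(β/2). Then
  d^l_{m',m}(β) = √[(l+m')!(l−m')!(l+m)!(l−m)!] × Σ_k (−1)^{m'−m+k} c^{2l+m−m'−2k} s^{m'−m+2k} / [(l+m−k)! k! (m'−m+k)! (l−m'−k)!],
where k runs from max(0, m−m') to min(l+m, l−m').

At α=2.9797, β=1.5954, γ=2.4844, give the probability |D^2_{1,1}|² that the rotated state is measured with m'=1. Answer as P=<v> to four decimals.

P=0.2618

D^2_{1,1}(2.9797,1.5954,2.4844) = e^{-i·1·2.9797}·d^2_{1,1}(1.5954)·e^{-i·1·2.4844}. Compute d first:
Half-angle: c=0.698355, s=0.715752. N=√(6·1·6·1)=6.000000
The bounds max(0,m−m')=0 and min(l+m,l−m')=1 give 2 terms
  k=0: (−1)^0·6.0000/(6)·0.6984^4·0.7158^0 = +0.237851
  k=1: (−1)^1·6.0000/(2)·0.6984^2·0.7158^2 = -0.749546
d^2_{1,1}(1.5954) = +0.237851 -0.749546 = -0.511695
|D^2_{1,1}|² = |d^2_{1,1}(β)|² = (-0.511695)² = 0.261832 (the z-rotation phases have unit modulus)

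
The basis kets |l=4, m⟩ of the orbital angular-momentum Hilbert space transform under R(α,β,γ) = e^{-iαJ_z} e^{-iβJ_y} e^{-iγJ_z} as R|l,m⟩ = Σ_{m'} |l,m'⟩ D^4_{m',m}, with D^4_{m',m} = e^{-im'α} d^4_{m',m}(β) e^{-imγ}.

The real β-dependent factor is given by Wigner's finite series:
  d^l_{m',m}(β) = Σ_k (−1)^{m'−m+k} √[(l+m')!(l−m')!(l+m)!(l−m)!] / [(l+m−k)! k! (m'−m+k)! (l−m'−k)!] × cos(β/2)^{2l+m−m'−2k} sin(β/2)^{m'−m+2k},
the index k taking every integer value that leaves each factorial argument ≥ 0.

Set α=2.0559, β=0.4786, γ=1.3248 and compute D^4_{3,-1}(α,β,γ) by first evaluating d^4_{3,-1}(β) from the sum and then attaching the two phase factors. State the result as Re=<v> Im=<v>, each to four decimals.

Split into d^4_{3,-1}(β=0.4786) × two z-phases.
Half-angle: c=0.971504, s=0.237023. N=√(5040·1·6·120)=1904.940944
Admissible k: 0..1 (factorial args all ≥0)
  k=0: (−1)^4·1904.9409/(144)·0.9715^4·0.2370^4 = +0.037193
  k=1: (−1)^5·1904.9409/(240)·0.9715^2·0.2370^6 = -0.001328
d^4_{3,-1}(0.4786) = +0.037193 -0.001328 = +0.035864
Phases: e^{-i·(3)·2.0559}=+0.993339+0.115229i, e^{-i·(-1)·1.3248}=+0.243523+0.969895i ⇒ D=+0.004667+0.035559i

Re=0.0047 Im=0.0356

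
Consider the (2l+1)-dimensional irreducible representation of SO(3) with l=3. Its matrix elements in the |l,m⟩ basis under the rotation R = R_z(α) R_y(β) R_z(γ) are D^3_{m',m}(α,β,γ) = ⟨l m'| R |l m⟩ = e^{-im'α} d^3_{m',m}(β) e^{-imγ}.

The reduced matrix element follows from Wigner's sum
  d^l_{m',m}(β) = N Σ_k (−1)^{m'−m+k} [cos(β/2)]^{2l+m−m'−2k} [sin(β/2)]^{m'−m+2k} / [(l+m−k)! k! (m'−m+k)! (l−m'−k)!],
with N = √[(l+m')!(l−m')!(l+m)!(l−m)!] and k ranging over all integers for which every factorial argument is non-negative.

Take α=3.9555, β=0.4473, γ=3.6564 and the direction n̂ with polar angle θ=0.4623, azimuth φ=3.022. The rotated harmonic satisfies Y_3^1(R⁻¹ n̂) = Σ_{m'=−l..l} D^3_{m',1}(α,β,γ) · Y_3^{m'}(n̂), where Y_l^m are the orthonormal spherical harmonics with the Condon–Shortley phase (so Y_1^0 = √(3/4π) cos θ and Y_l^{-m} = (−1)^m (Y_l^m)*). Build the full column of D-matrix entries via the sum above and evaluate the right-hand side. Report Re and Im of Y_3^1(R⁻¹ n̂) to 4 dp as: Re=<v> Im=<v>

Need the full column D^3_{m',1} for m'=−3..3 at α=3.9555, β=0.4473, γ=3.6564.
cos(β/2)=0.975094, sin(β/2)=0.221790
d^3_{-3,1}: single k=4 term ⇒ +0.008911;  D = -0.003107+0.008352i
d^3_{-2,1}: k∈[3..4] ⇒ +0.063973 -0.001655 = +0.062318;  D = -0.027543-0.055901i
d^3_{-1,1}: k∈[2..4] ⇒ +0.266823 -0.018406 +0.000119 = +0.248536;  D = +0.237501+0.073234i
d^3_{0,1}: k∈[1..3] ⇒ +0.677277 -0.105118 +0.001813 = +0.573971;  D = -0.499578+0.282605i
d^3_{1,1}: k∈[0..2] ⇒ +0.859568 -0.355763 +0.013804 = +0.517608;  D = +0.124083-0.502515i
d^3_{2,1}: k∈[0..1] ⇒ -0.618266 +0.063973 = -0.554293;  D = -0.299966-0.466113i
d^3_{3,1}: single k=0 term ⇒ +0.172233;  D = -0.169292-0.031692i
Y_3^{m'}(θ=0.4623,φ=3.022) and Σ D·Y over m':
  (-0.0031+0.0084i)·(-0.0347-0.0130i)  (-0.0275-0.0559i)·(+0.1768+0.0431i)  (+0.2375+0.0732i)·(-0.4301-0.0517i)  (-0.4996+0.2826i)·(+0.3358+0.0000i)  (+0.1241-0.5025i)·(+0.4301-0.0517i)  (-0.3000-0.4661i)·(+0.1768-0.0431i)  (-0.1693-0.0317i)·(+0.0347-0.0130i)
Y_3^1(R⁻¹ n̂) = -0.320370-0.251105i

Re=-0.3204 Im=-0.2511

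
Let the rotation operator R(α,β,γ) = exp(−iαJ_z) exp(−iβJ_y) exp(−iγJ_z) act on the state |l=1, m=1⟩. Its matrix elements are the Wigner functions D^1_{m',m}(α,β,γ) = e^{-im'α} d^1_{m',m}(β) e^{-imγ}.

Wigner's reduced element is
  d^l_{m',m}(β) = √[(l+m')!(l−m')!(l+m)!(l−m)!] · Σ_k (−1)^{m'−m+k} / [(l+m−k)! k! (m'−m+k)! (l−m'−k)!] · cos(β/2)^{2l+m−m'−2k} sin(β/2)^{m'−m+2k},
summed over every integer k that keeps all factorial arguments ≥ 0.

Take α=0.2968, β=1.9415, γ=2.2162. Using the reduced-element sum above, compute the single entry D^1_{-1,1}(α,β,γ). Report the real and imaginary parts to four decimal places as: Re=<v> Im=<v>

D^1_{-1,1}(0.2968,1.9415,2.2162) = e^{-i·-1·0.2968}·d^1_{-1,1}(1.9415)·e^{-i·1·2.2162}. Compute d first:
Half-angle: c=0.564681, s=0.825309. N=√(1·2·2·1)=2.000000
k: max(0,(1)−(-1))=2 … min(1+(1),1−(-1))=2
  k=2: (−1)^0·2.0000/(2)·0.5647^0·0.8253^2 = +0.681136
d^1_{-1,1}(1.9415) = +0.681136
Phases: e^{-i·(-1)·0.2968}=+0.956277+0.292462i, e^{-i·(1)·2.2162}=-0.601521-0.798857i ⇒ D=-0.232666-0.640166i

Re=-0.2327 Im=-0.6402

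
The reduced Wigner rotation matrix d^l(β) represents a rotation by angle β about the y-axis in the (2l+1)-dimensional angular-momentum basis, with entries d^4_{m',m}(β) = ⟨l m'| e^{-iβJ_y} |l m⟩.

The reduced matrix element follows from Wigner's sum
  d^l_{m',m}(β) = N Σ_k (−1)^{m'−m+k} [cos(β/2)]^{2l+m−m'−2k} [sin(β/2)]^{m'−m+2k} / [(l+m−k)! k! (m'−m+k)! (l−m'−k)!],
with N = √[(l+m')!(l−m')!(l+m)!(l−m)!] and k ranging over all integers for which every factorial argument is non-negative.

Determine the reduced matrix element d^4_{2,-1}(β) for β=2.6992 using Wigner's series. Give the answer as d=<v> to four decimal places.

d=-0.5919

d^4_{2,-1}(β=2.6992) via Wigner's sum:
Half-angle: c=0.219397, s=0.975636. N=√(720·2·6·120)=1018.233765
k∈{0,1,2} keeps every argument non-negative
  k=0: (−1)^3·1018.2338/(72)·0.2194^5·0.9756^3 = -0.006676
  k=1: (−1)^4·1018.2338/(48)·0.2194^3·0.9756^5 = +0.198032
  k=2: (−1)^5·1018.2338/(240)·0.2194^1·0.9756^7 = -0.783214
d^4_{2,-1}(2.6992) = -0.006676 +0.198032 -0.783214 = -0.591858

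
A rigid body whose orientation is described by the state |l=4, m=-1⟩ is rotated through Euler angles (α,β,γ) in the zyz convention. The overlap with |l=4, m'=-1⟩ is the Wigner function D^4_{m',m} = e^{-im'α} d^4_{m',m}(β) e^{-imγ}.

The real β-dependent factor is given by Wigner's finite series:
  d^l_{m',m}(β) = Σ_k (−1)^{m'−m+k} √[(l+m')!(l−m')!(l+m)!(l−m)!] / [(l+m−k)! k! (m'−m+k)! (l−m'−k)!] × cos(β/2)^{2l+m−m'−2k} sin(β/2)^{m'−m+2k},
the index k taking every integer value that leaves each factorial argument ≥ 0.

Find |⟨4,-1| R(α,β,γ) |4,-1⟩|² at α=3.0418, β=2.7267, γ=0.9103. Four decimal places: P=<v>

P=0.1050

Split into d^4_{-1,-1}(β=2.7267) × two z-phases.
c=cos(2.7267/2)=0.205962, s=sin(2.7267/2)=0.978560; N=√[6·120·6·120]=720.000000
The bounds max(0,m−m')=0 and min(l+m,l−m')=3 give 4 terms
  k=0: (−1)^0·720.0000/(720)·0.2060^8·0.9786^0 = +0.000003
  k=1: (−1)^1·720.0000/(48)·0.2060^6·0.9786^2 = -0.001096
  k=2: (−1)^2·720.0000/(24)·0.2060^4·0.9786^4 = +0.049501
  k=3: (−1)^3·720.0000/(72)·0.2060^2·0.9786^6 = -0.372475
d^4_{-1,-1}(2.7267) = +0.000003 -0.001096 +0.049501 -0.372475 = -0.324067
|D^4_{-1,-1}|² = |d^4_{-1,-1}(β)|² = (-0.324067)² = 0.105020 (the z-rotation phases have unit modulus)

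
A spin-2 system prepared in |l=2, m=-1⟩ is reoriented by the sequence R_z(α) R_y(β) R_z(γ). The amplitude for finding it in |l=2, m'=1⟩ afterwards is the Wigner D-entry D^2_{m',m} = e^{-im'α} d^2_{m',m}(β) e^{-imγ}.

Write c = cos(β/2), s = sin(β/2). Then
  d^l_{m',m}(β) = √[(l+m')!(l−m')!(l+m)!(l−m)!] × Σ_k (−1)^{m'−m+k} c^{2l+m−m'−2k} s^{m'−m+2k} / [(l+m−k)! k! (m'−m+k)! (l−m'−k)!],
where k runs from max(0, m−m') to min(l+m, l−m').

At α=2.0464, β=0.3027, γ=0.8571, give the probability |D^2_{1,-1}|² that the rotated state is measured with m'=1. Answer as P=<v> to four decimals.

D^2_{1,-1}(2.0464,0.3027,0.8571) = e^{-i·1·2.0464}·d^2_{1,-1}(0.3027)·e^{-i·-1·0.8571}. Compute d first:
c=cos(0.3027/2)=0.988568, s=sin(0.3027/2)=0.150773; N=√[6·1·1·6]=6.000000
k: max(0,(-1)−(1))=0 … min(2+(-1),2−(1))=1
  k=0: (−1)^2·6.0000/(2)·0.9886^2·0.1508^2 = +0.066647
  k=1: (−1)^3·6.0000/(6)·0.9886^0·0.1508^4 = -0.000517
d^2_{1,-1}(0.3027) = +0.066647 -0.000517 = +0.066130
|D^2_{1,-1}|² = |d^2_{1,-1}(β)|² = (+0.066130)² = 0.004373 (the z-rotation phases have unit modulus)

P=0.0044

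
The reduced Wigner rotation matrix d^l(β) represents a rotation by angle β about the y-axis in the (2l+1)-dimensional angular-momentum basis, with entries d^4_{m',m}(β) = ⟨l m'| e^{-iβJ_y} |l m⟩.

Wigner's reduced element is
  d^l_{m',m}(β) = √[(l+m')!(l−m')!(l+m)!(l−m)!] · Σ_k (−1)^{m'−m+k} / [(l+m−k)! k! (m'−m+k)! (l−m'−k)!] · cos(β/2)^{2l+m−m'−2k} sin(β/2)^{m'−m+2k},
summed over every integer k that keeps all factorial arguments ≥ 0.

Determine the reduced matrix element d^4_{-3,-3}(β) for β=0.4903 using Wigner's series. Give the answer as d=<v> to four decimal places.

d^4_{-3,-3}(β=0.4903) via Wigner's sum:
Half-angle: c=0.970101, s=0.242702. N=√(1·5040·1·5040)=5040.000000
k: max(0,(-3)−(-3))=0 … min(4+(-3),4−(-3))=1
  k=0: (−1)^0·5040.0000/(5040)·0.9701^8·0.2427^0 = +0.784396
  k=1: (−1)^1·5040.0000/(720)·0.9701^6·0.2427^2 = -0.343673
d^4_{-3,-3}(0.4903) = +0.784396 -0.343673 = +0.440723

d=0.4407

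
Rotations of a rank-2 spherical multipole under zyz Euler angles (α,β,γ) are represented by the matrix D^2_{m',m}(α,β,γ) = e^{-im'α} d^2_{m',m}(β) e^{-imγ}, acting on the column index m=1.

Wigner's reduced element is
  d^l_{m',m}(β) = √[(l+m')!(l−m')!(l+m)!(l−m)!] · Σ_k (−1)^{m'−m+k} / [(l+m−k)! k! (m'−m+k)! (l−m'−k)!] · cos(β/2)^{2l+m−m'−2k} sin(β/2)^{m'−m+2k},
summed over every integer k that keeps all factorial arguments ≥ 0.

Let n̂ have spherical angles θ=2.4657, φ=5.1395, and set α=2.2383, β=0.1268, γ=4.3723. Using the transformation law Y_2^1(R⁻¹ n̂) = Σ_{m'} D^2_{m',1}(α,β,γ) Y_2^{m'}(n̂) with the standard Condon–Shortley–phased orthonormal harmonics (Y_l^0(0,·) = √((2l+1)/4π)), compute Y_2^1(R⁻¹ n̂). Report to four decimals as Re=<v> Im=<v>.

Re=0.0182 Im=-0.3450

Need the full column D^2_{m',1} for m'=−2..2 at α=2.2383, β=0.1268, γ=4.3723.
cos(β/2)=0.997991, sin(β/2)=0.063358
d^2_{-2,1}: single k=3 term ⇒ +0.000508;  D = +0.000505+0.000053i
d^2_{-1,1}: k∈[2..3] ⇒ +0.011994 -0.000016 = +0.011978;  D = -0.006395-0.010128i
d^2_{0,1}: k∈[1..2] ⇒ +0.154260 -0.000622 = +0.153638;  D = -0.051249+0.144839i
d^2_{1,1}: k∈[0..1] ⇒ +0.991988 -0.011994 = +0.979994;  D = +0.927933-0.315162i
d^2_{2,1}: single k=0 term ⇒ -0.125953;  D = +0.105638+0.068590i
Y_2^{m'}(θ=2.4657,φ=5.1395) and Σ D·Y over m':
  (+0.0005+0.0001i)·(-0.0993+0.1140i)  (-0.0064-0.0101i)·(-0.1562-0.3432i)  (-0.0512+0.1448i)·(+0.2605+0.0000i)  (+0.9279-0.3152i)·(+0.1562-0.3432i)  (+0.1056+0.0686i)·(-0.0993-0.1140i)
Y_2^1(R⁻¹ n̂) = +0.018225-0.344965i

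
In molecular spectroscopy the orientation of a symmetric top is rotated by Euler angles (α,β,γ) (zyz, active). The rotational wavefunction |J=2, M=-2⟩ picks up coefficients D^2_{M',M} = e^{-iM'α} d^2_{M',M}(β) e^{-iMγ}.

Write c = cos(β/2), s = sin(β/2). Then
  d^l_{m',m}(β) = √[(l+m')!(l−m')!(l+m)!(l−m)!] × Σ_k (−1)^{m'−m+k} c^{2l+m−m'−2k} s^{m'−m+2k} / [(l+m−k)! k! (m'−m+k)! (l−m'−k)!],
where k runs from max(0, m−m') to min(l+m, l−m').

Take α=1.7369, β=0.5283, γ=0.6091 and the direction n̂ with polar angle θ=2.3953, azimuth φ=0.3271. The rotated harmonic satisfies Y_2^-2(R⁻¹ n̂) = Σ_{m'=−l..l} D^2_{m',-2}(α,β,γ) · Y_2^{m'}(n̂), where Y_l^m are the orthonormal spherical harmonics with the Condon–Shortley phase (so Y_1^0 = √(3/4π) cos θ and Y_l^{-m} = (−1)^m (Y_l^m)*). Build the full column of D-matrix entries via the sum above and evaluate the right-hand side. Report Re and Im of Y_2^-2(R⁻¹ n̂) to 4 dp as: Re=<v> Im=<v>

Need the full column D^2_{m',-2} for m'=−2..2 at α=1.7369, β=0.5283, γ=0.6091.
cos(β/2)=0.965315, sin(β/2)=0.261089
d^2_{-2,-2}: single k=0 term ⇒ +0.868312;  D = -0.017703-0.868132i
d^2_{-1,-2}: single k=0 term ⇒ -0.469705;  D = +0.461561-0.087090i
d^2_{0,-2}: single k=0 term ⇒ +0.155593;  D = +0.053732+0.146021i
d^2_{1,-2}: single k=0 term ⇒ -0.034361;  D = -0.029841+0.017034i
d^2_{2,-2}: single k=0 term ⇒ +0.004647;  D = -0.002939-0.003599i
Y_2^{m'}(θ=2.3953,φ=0.3271) and Σ D·Y over m':
  (-0.0177-0.8681i)·(+0.1413-0.1083i)  (+0.4616-0.0871i)·(-0.3647+0.1237i)  (+0.0537+0.1460i)·(+0.1947+0.0000i)  (-0.0298+0.0170i)·(+0.3647+0.1237i)  (-0.0029-0.0036i)·(+0.1413+0.1083i)
Y_2^-2(R⁻¹ n̂) = -0.256660-0.001752i

Re=-0.2567 Im=-0.0018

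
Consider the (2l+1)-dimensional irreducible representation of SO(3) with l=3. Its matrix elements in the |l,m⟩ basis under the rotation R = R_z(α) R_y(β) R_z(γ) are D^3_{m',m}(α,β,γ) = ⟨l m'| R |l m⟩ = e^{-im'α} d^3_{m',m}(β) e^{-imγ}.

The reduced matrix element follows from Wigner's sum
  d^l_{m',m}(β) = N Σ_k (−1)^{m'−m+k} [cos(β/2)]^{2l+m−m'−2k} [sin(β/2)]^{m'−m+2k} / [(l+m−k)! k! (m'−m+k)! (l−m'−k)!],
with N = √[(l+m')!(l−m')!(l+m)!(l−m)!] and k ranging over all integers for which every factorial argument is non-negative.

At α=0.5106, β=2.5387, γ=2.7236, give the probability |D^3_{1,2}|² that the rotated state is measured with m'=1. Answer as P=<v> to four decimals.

P=0.0188

First d^3_{1,2}(β=2.5387), then the phase factors e^{-i(1)α} and e^{-i(2)γ}:
c=cos(2.5387/2)=0.296902, s=sin(2.5387/2)=0.954908; N=√[24·2·120·1]=75.894664
The bounds max(0,m−m')=1 and min(l+m,l−m')=2 give 2 terms
  k=1: (−1)^0·75.8947/(24)·0.2969^5·0.9549^1 = +0.006967
  k=2: (−1)^1·75.8947/(12)·0.2969^3·0.9549^3 = -0.144129
d^3_{1,2}(2.5387) = +0.006967 -0.144129 = -0.137163
|D^3_{1,2}|² = |d^3_{1,2}(β)|² = (-0.137163)² = 0.018814 (the z-rotation phases have unit modulus)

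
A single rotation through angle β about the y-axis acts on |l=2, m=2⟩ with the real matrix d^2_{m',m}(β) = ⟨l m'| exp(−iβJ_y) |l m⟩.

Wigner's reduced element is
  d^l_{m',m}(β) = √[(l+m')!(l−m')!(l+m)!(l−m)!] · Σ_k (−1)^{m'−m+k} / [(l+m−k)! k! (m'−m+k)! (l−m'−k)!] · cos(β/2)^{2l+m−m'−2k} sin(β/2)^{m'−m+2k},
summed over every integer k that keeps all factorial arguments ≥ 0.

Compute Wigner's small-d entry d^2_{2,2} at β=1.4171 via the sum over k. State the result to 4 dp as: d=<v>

d=0.3324

d^2_{2,2}(β=1.4171) via Wigner's sum:
With c≡cos(β/2)=0.759306 and s≡sin(β/2)=0.650733, N=[24·1·24·1]^{1/2}=24.000000
k: max(0,(2)−(2))=0 … min(2+(2),2−(2))=0
  k=0: (−1)^0·24.0000/(24)·0.7593^4·0.6507^0 = +0.332405
d^2_{2,2}(1.4171) = +0.332405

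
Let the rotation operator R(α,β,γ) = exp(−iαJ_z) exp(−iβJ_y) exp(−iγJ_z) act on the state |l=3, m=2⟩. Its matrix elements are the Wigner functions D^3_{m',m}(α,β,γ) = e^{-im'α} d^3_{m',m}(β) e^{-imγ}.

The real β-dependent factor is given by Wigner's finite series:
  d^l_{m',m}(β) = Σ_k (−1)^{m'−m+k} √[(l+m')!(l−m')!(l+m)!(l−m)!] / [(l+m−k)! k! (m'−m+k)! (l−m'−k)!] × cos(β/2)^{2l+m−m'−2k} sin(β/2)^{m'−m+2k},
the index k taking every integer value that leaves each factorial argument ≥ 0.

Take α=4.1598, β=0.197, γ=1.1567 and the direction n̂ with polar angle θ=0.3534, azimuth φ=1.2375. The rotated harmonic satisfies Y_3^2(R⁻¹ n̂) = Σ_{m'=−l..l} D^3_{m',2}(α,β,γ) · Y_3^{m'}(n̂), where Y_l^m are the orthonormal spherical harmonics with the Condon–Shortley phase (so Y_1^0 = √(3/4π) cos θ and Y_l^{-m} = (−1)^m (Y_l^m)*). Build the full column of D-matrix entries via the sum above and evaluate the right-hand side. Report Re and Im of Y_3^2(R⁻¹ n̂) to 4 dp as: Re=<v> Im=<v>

Need the full column D^3_{m',2} for m'=−3..3 at α=4.1598, β=0.197, γ=1.1567.
cos(β/2)=0.995153, sin(β/2)=0.098341
d^3_{-3,2}: single k=5 term ⇒ +0.000022;  D = -0.000017-0.000015i
d^3_{-2,2}: k∈[4..5] ⇒ +0.000463 -0.000001 = +0.000462;  D = +0.000445-0.000126i
d^3_{-1,2}: k∈[3..4] ⇒ +0.005928 -0.000029 = +0.005899;  D = -0.001605+0.005676i
d^3_{0,2}: k∈[2..3] ⇒ +0.051950 -0.000507 = +0.051443;  D = -0.034786-0.037899i
d^3_{1,2}: k∈[1..2] ⇒ +0.303517 -0.005928 = +0.297589;  D = +0.292233-0.056207i
d^3_{2,2}: k∈[0..1] ⇒ +0.971267 -0.047424 = +0.923843;  D = -0.327671+0.863781i
d^3_{3,2}: single k=0 term ⇒ -0.235103;  D = +0.143333+0.186357i
Y_3^{m'}(θ=0.3534,φ=1.2375) and Σ D·Y over m':
  (-0.0000-0.0000i)·(-0.0146+0.0093i)  (+0.0004-0.0001i)·(-0.0903-0.0710i)  (-0.0016+0.0057i)·(+0.1245-0.3595i)  (-0.0348-0.0379i)·(+0.4905+0.0000i)  (+0.2922-0.0562i)·(-0.1245-0.3595i)  (-0.3277+0.8638i)·(-0.0903+0.0710i)  (+0.1433+0.1864i)·(+0.0146+0.0093i)
Y_3^2(R⁻¹ n̂) = -0.103265-0.212566i

Re=-0.1033 Im=-0.2126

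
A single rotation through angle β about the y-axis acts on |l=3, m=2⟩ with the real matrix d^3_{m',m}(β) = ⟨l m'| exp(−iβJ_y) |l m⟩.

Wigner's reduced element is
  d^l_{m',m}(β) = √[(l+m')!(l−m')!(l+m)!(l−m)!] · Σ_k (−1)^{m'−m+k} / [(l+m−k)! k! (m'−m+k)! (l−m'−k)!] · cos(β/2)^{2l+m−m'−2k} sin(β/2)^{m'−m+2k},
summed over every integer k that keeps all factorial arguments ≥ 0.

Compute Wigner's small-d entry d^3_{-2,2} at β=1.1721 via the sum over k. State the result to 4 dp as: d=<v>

d^3_{-2,2}(β=1.1721) via Wigner's sum:
Half-angle: c=0.833132, s=0.553074. N=√(1·120·120·1)=120.000000
k: max(0,(2)−(-2))=4 … min(3+(2),3−(-2))=5
  k=4: (−1)^0·120.0000/(24)·0.8331^2·0.5531^4 = +0.324737
  k=5: (−1)^1·120.0000/(120)·0.8331^0·0.5531^6 = -0.028622
d^3_{-2,2}(1.1721) = +0.324737 -0.028622 = +0.296115

d=0.2961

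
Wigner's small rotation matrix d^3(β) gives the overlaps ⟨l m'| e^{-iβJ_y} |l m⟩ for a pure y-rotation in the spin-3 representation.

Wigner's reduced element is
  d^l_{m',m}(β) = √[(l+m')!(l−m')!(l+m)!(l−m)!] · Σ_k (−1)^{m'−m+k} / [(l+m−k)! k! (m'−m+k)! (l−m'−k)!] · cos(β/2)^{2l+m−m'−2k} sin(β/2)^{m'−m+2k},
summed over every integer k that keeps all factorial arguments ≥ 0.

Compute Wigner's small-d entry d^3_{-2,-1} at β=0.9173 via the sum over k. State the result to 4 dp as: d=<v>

d^3_{-2,-1}(β=0.9173) via Wigner's sum:
c=cos(0.9173/2)=0.896651, s=sin(0.9173/2)=0.442738; N=√[1·120·2·24]=75.894664
k∈{1,2} keeps every argument non-negative
  k=1: (−1)^0·75.8947/(24)·0.8967^5·0.4427^1 = +0.811454
  k=2: (−1)^1·75.8947/(12)·0.8967^3·0.4427^3 = -0.395677
d^3_{-2,-1}(0.9173) = +0.811454 -0.395677 = +0.415777

d=0.4158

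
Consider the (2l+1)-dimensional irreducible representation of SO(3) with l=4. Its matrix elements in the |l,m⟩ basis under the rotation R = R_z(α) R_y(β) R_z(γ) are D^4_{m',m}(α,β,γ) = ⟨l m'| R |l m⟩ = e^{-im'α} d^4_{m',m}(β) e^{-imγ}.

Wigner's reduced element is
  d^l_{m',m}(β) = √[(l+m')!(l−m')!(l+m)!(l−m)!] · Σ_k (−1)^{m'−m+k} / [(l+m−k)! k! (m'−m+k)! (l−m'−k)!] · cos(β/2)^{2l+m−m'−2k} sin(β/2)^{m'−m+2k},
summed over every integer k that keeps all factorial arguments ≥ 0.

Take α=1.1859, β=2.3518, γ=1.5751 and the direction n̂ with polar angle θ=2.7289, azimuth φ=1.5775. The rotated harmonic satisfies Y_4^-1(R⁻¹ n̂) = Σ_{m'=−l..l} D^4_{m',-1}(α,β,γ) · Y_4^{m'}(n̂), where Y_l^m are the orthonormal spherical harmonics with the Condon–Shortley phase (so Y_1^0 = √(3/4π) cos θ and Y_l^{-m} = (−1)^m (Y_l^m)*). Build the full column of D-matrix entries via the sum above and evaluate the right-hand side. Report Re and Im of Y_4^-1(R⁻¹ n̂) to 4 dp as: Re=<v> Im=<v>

Re=0.1804 Im=0.4650

Need the full column D^4_{m',-1} for m'=−4..4 at α=1.1859, β=2.3518, γ=1.5751.
cos(β/2)=0.384712, sin(β/2)=0.923036
d^4_{-4,-1}: single k=3 term ⇒ +0.049594;  D = +0.049563+0.001761i
d^4_{-3,-1}: k∈[2..3] ⇒ +0.021924 -0.210349 = -0.188424;  D = -0.076903+0.172017i
d^4_{-2,-1}: k∈[1..3] ⇒ +0.004884 -0.140587 +0.539533 = +0.403831;  D = -0.279810-0.291180i
d^4_{-1,-1}: k∈[0..3] ⇒ +0.000480 -0.041433 +0.477026 -0.915347 = -0.479274;  D = +0.444980-0.178036i
d^4_{0,-1}: k∈[0..3] ⇒ -0.005149 +0.177830 -1.023692 +0.982162 = +0.131151;  D = -0.000564+0.131150i
d^4_{1,-1}: k∈[0..3] ⇒ +0.027622 -0.477026 +1.373020 -0.526927 = +0.396689;  D = +0.367022+0.150523i
d^4_{2,-1}: k∈[0..2] ⇒ -0.093724 +0.809300 -0.931761 = -0.216186;  D = -0.151129+0.154584i
d^4_{3,-1}: k∈[0..1] ⇒ +0.210349 -0.726534 = -0.516185;  D = +0.206610+0.473033i
d^4_{4,-1}: single k=0 term ⇒ -0.285494;  D = +0.285391-0.007681i
Y_4^{m'}(θ=2.7289,φ=1.5775) and Σ D·Y over m':
  (+0.0496+0.0018i)·(+0.0114-0.0003i)  (-0.0769+0.1720i)·(-0.0015-0.0740i)  (-0.2798-0.2912i)·(-0.2623+0.0035i)  (+0.4450-0.1780i)·(+0.0033+0.4995i)  (-0.0006+0.1311i)·(+0.2614+0.0000i)  (+0.3670+0.1505i)·(-0.0033+0.4995i)  (-0.1511+0.1546i)·(-0.2623-0.0035i)  (+0.2066+0.4730i)·(+0.0015-0.0740i)  (+0.2854-0.0077i)·(+0.0114+0.0003i)
Y_4^-1(R⁻¹ n̂) = +0.180408+0.465028i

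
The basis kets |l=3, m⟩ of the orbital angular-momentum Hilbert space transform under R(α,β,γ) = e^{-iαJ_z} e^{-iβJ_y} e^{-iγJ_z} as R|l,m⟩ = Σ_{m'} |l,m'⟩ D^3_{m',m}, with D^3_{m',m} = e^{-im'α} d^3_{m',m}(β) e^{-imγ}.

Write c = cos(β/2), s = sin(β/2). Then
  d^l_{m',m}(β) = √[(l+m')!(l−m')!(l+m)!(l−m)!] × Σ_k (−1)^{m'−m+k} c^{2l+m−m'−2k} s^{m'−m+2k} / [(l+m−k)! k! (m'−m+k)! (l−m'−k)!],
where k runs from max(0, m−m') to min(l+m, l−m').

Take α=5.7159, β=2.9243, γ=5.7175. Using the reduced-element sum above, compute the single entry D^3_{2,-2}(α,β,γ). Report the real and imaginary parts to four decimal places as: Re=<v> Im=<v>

Re=-0.9077 Im=-0.0029

First d^3_{2,-2}(β=2.9243), then the phase factors e^{-i(2)α} and e^{-i(-2)γ}:
c=cos(2.9243/2)=0.108433, s=sin(2.9243/2)=0.994104; N=√[120·1·1·120]=120.000000
Admissible k: 0..1 (factorial args all ≥0)
  k=0: (−1)^4·120.0000/(24)·0.1084^2·0.9941^4 = +0.057414
  k=1: (−1)^5·120.0000/(120)·0.1084^0·0.9941^6 = -0.965140
d^3_{2,-2}(2.9243) = +0.057414 -0.965140 = -0.907726
Attach z-rotation phases: D = e^{-i(2)(5.7159)}·(-0.907726)·e^{-i(-2)(5.7175)} = -0.907722-0.002905i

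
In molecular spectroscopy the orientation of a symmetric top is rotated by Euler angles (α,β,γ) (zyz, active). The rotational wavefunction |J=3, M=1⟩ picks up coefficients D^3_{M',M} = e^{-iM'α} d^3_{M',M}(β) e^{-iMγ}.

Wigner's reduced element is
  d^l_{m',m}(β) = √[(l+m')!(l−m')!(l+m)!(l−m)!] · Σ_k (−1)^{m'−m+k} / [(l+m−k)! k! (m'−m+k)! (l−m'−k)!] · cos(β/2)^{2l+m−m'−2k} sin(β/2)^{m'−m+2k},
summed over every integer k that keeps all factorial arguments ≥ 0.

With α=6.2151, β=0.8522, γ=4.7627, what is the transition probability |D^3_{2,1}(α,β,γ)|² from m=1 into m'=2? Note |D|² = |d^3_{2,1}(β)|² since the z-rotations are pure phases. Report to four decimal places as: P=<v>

Split into d^3_{2,1}(β=0.8522) × two z-phases.
Half-angle: c=0.910585, s=0.413323. N=√(120·1·24·2)=75.894664
k: max(0,(1)−(2))=0 … min(3+(1),3−(2))=1
  k=0: (−1)^1·75.8947/(24)·0.9106^5·0.4133^1 = -0.818259
  k=1: (−1)^2·75.8947/(12)·0.9106^3·0.4133^3 = +0.337178
d^3_{2,1}(0.8522) = -0.818259 +0.337178 = -0.481081
|D^3_{2,1}|² = |d^3_{2,1}(β)|² = (-0.481081)² = 0.231439 (the z-rotation phases have unit modulus)

P=0.2314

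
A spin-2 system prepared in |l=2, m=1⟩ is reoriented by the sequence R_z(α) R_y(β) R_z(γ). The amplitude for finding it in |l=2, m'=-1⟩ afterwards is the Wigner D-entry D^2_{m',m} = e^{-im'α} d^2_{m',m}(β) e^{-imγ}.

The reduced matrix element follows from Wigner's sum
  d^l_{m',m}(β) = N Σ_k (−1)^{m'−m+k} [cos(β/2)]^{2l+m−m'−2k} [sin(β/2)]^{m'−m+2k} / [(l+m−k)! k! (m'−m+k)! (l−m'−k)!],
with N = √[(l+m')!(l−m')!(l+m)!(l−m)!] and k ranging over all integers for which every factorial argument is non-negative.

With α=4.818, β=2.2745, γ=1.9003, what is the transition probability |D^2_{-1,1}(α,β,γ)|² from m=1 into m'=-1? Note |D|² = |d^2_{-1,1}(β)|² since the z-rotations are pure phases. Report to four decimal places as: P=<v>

P=0.0587

Split into d^2_{-1,1}(β=2.2745) × two z-phases.
Half-angle: c=0.420092, s=0.907482. N=√(1·6·6·1)=6.000000
k: max(0,(1)−(-1))=2 … min(2+(1),2−(-1))=3
  k=2: (−1)^0·6.0000/(2)·0.4201^2·0.9075^2 = +0.435999
  k=3: (−1)^1·6.0000/(6)·0.4201^0·0.9075^4 = -0.678190
d^2_{-1,1}(2.2745) = +0.435999 -0.678190 = -0.242192
|D^2_{-1,1}|² = |d^2_{-1,1}(β)|² = (-0.242192)² = 0.058657 (the z-rotation phases have unit modulus)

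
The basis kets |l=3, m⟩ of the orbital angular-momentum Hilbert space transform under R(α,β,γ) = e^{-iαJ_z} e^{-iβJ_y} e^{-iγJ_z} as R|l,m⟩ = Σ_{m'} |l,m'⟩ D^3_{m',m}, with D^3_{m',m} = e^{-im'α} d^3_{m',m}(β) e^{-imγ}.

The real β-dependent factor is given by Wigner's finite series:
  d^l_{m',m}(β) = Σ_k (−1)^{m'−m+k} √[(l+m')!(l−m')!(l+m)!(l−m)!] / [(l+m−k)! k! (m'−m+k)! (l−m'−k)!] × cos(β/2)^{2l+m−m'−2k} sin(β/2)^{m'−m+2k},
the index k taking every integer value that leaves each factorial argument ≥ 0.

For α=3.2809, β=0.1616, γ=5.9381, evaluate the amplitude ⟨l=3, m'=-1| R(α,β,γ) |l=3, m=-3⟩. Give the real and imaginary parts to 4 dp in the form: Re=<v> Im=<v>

Re=-0.0156 Im=0.0194

Split into d^3_{-1,-3}(β=0.1616) × two z-phases.
With c≡cos(β/2)=0.996737 and s≡sin(β/2)=0.080712, N=[2·24·1·720]^{1/2}=185.903201
k∈{0} keeps every argument non-negative
  k=0: (−1)^2·185.9032/(48)·0.9967^4·0.0807^2 = +0.024903
d^3_{-1,-3}(0.1616) = +0.024903
D = (-0.990312-0.138857i)·(+0.024903)·(+0.510306-0.859993i) = -0.015559+0.019444i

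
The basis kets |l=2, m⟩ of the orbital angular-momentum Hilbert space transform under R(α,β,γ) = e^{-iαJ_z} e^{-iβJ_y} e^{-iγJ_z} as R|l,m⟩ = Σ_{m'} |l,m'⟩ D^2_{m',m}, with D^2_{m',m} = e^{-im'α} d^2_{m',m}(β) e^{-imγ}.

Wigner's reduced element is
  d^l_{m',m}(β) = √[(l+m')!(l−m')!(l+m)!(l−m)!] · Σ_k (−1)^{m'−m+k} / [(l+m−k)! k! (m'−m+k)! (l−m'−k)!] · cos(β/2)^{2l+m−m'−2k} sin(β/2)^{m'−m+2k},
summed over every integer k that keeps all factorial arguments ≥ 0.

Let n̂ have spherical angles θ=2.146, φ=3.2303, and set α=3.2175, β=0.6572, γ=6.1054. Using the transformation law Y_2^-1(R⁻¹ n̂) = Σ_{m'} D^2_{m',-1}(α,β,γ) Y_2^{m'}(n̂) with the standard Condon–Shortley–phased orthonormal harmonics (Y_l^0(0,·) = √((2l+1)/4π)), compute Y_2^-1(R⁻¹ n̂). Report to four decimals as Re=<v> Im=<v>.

Need the full column D^2_{m',-1} for m'=−2..2 at α=3.2175, β=0.6572, γ=6.1054.
cos(β/2)=0.946495, sin(β/2)=0.322718
d^2_{-2,-1}: single k=1 term ⇒ +0.547279;  D = +0.547094-0.014212i
d^2_{-1,-1}: k∈[0..1] ⇒ +0.802552 -0.279901 = +0.522651;  D = -0.519941+0.053155i
d^2_{0,-1}: k∈[0..1] ⇒ -0.670277 +0.077923 = -0.592354;  D = -0.583017+0.104758i
d^2_{1,-1}: k∈[0..1] ⇒ +0.279901 -0.010847 = +0.269055;  D = -0.260443+0.067527i
d^2_{2,-1}: single k=0 term ⇒ -0.063624;  D = -0.060199+0.020593i
Y_2^{m'}(θ=2.146,φ=3.2303) and Σ D·Y over m':
  (+0.5471-0.0142i)·(+0.2677-0.0480i)  (-0.5199+0.0532i)·(+0.3513-0.0312i)  (-0.5830+0.1048i)·(-0.0354+0.0000i)  (-0.2604+0.0675i)·(-0.3513-0.0312i)  (-0.0602+0.0206i)·(+0.2677+0.0480i)
Y_2^-1(R⁻¹ n̂) = +0.061913-0.011815i

Re=0.0619 Im=-0.0118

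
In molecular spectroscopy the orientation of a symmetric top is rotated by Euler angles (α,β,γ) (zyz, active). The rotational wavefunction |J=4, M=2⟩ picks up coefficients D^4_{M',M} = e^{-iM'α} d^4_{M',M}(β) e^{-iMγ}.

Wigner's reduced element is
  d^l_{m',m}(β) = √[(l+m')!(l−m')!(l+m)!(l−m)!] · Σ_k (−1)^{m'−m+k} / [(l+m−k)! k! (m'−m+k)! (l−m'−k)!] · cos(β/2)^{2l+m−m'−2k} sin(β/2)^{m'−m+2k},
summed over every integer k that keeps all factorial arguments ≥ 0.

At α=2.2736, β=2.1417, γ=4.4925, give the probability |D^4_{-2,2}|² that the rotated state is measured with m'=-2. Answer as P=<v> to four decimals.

Split into d^4_{-2,2}(β=2.1417) × two z-phases.
With c≡cos(β/2)=0.479378 and s≡sin(β/2)=0.877608, N=[2·720·720·2]^{1/2}=1440.000000
k∈{4,5,6} keeps every argument non-negative
  k=4: (−1)^0·1440.0000/(96)·0.4794^4·0.8776^4 = +0.469903
  k=5: (−1)^1·1440.0000/(120)·0.4794^2·0.8776^6 = -1.259919
  k=6: (−1)^2·1440.0000/(1440)·0.4794^0·0.8776^8 = +0.351889
d^4_{-2,2}(2.1417) = +0.469903 -1.259919 +0.351889 = -0.438127
|D^4_{-2,2}|² = |d^4_{-2,2}(β)|² = (-0.438127)² = 0.191955 (the z-rotation phases have unit modulus)

P=0.1920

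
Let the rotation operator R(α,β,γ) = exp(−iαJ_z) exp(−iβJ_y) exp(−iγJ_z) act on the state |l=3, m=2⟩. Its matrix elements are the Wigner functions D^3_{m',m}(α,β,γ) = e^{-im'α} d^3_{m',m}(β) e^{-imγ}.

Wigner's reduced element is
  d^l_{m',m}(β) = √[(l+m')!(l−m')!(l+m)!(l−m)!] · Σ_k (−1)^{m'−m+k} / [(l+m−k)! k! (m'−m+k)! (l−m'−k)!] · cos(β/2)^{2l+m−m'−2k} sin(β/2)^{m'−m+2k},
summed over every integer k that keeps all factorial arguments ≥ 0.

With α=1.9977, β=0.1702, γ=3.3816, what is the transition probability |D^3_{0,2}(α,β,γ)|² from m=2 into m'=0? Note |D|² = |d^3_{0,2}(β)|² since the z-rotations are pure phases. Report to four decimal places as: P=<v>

First d^3_{0,2}(β=0.1702), then the phase factors e^{-i(0)α} and e^{-i(2)γ}:
With c≡cos(β/2)=0.996381 and s≡sin(β/2)=0.084997, N=[6·6·120·1]^{1/2}=65.726707
Admissible k: 2..3 (factorial args all ≥0)
  k=2: (−1)^0·65.7267/(12)·0.9964^4·0.0850^2 = +0.039001
  k=3: (−1)^1·65.7267/(12)·0.9964^2·0.0850^4 = -0.000284
d^3_{0,2}(0.1702) = +0.039001 -0.000284 = +0.038717
|D^3_{0,2}|² = |d^3_{0,2}(β)|² = (+0.038717)² = 0.001499 (the z-rotation phases have unit modulus)

P=0.0015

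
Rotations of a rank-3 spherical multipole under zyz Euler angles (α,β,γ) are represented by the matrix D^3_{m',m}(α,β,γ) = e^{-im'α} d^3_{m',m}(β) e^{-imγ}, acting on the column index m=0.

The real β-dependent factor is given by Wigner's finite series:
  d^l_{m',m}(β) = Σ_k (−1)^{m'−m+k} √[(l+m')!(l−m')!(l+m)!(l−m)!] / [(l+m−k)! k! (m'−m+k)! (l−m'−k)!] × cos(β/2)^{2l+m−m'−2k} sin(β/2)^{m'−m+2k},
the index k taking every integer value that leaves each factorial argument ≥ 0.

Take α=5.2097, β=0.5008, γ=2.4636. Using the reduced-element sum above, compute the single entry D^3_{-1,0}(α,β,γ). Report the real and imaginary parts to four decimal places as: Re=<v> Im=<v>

First d^3_{-1,0}(β=0.5008), then the phase factors e^{-i(-1)α} and e^{-i(0)γ}:
c=cos(0.5008/2)=0.968813, s=sin(0.5008/2)=0.247792; N=√[2·24·6·6]=41.569219
k: max(0,(0)−(-1))=1 … min(3+(0),3−(-1))=3
  k=1: (−1)^0·41.5692/(12)·0.9688^5·0.2478^1 = +0.732618
  k=2: (−1)^1·41.5692/(4)·0.9688^3·0.2478^3 = -0.143778
  k=3: (−1)^2·41.5692/(12)·0.9688^1·0.2478^5 = +0.003135
d^3_{-1,0}(0.5008) = +0.732618 -0.143778 +0.003135 = +0.591976
Phases: e^{-i·(-1)·5.2097}=+0.477064-0.878869i, e^{-i·(0)·2.4636}=+1.000000+0.000000i ⇒ D=+0.282410-0.520269i

Re=0.2824 Im=-0.5203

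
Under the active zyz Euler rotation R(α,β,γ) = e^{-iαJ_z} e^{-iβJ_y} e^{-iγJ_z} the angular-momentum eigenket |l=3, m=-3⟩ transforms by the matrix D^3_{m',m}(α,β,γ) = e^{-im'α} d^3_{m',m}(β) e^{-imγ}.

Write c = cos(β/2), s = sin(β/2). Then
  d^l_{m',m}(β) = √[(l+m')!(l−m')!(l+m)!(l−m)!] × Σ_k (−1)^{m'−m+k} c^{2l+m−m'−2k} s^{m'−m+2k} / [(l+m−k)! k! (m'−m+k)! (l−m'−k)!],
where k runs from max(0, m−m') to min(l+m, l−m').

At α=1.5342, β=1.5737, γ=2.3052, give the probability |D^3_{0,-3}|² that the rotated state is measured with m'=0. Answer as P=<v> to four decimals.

P=0.3125

First d^3_{0,-3}(β=1.5737), then the phase factors e^{-i(0)α} and e^{-i(-3)γ}:
With c≡cos(β/2)=0.706079 and s≡sin(β/2)=0.708133, N=[6·6·1·720]^{1/2}=160.996894
The bounds max(0,m−m')=0 and min(l+m,l−m')=0 give 1 term
  k=0: (−1)^3·160.9969/(36)·0.7061^3·0.7081^3 = -0.559010
d^3_{0,-3}(1.5737) = -0.559010
|D^3_{0,-3}|² = |d^3_{0,-3}(β)|² = (-0.559010)² = 0.312492 (the z-rotation phases have unit modulus)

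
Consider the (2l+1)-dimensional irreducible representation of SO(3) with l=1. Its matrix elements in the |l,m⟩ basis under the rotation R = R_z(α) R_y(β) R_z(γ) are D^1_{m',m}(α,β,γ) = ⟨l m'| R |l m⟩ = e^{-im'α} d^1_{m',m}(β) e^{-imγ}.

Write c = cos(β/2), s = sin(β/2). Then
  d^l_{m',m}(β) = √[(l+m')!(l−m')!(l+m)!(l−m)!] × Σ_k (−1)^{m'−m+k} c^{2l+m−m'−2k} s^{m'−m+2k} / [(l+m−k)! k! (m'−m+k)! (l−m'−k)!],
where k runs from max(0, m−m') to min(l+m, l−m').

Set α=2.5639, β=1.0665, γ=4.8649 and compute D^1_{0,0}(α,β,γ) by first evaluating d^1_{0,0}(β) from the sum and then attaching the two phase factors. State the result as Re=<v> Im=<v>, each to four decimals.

Split into d^1_{0,0}(β=1.0665) × two z-phases.
With c≡cos(β/2)=0.861160 and s≡sin(β/2)=0.508335, N=[1·1·1·1]^{1/2}=1.000000
k: max(0,(0)−(0))=0 … min(1+(0),1−(0))=1
  k=0: (−1)^0·1.0000/(1)·0.8612^2·0.5083^0 = +0.741596
  k=1: (−1)^1·1.0000/(1)·0.8612^0·0.5083^2 = -0.258404
d^1_{0,0}(1.0665) = +0.741596 -0.258404 = +0.483191
Attach z-rotation phases: D = e^{-i(0)(2.5639)}·(+0.483191)·e^{-i(0)(4.8649)} = +0.483191+0.000000i

Re=0.4832 Im=0.0000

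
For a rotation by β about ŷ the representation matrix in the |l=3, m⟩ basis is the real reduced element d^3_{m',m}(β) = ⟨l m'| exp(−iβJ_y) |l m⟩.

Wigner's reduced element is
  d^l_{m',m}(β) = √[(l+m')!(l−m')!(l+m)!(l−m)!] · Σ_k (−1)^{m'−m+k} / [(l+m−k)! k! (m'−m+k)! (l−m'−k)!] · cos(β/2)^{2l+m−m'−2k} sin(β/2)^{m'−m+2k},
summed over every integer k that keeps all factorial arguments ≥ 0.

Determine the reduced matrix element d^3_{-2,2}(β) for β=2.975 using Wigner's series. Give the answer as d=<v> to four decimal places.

d=-0.9452

d^3_{-2,2}(β=2.975) via Wigner's sum:
With c≡cos(β/2)=0.083200 and s≡sin(β/2)=0.996533, N=[1·120·120·1]^{1/2}=120.000000
k∈{4,5} keeps every argument non-negative
  k=4: (−1)^0·120.0000/(24)·0.0832^2·0.9965^4 = +0.034134
  k=5: (−1)^1·120.0000/(120)·0.0832^0·0.9965^6 = -0.979377
d^3_{-2,2}(2.975) = +0.034134 -0.979377 = -0.945243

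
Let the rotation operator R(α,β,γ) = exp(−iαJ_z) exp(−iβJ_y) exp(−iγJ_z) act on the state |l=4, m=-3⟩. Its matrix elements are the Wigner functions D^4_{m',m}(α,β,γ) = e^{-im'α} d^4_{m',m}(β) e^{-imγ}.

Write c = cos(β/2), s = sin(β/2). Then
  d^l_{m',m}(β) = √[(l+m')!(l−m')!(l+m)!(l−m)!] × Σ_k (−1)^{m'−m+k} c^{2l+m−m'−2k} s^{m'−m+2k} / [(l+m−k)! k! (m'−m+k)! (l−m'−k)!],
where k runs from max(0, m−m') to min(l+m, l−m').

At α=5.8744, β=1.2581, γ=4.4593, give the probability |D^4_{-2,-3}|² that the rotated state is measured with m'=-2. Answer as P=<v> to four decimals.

Split into d^4_{-2,-3}(β=1.2581) × two z-phases.
With c≡cos(β/2)=0.808587 and s≡sin(β/2)=0.588377, N=[2·720·1·5040]^{1/2}=2693.993318
Admissible k: 0..1 (factorial args all ≥0)
  k=0: (−1)^1·2693.9933/(720)·0.8086^7·0.5884^1 = -0.497515
  k=1: (−1)^2·2693.9933/(240)·0.8086^5·0.5884^3 = +0.790288
d^4_{-2,-3}(1.2581) = -0.497515 +0.790288 = +0.292773
|D^4_{-2,-3}|² = |d^4_{-2,-3}(β)|² = (+0.292773)² = 0.085716 (the z-rotation phases have unit modulus)

P=0.0857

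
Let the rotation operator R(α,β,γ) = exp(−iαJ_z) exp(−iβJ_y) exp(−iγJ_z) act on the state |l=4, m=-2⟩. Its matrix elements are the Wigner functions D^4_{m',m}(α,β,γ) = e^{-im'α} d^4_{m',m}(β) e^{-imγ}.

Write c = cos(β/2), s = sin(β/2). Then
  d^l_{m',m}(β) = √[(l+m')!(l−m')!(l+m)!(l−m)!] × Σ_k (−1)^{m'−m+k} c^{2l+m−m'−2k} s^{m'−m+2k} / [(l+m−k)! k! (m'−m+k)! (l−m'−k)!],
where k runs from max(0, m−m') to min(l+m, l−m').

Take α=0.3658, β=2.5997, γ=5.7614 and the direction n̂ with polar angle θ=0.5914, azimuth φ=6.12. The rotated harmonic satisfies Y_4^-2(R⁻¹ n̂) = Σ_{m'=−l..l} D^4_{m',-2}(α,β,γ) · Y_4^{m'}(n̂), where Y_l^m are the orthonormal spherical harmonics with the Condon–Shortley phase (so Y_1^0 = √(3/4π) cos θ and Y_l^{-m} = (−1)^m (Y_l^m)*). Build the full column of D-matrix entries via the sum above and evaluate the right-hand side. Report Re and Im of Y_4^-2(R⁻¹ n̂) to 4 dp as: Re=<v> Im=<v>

Need the full column D^4_{m',-2} for m'=−4..4 at α=0.3658, β=2.5997, γ=5.7614.
cos(β/2)=0.267643, sin(β/2)=0.963518
d^4_{-4,-2}: single k=2 term ⇒ +0.001806;  D = +0.001649+0.000736i
d^4_{-3,-2}: k∈[1..2] ⇒ +0.000355 -0.013789 = -0.013435;  D = -0.013415-0.000723i
d^4_{-2,-2}: k∈[0..2] ⇒ +0.000026 -0.004095 +0.066337 = +0.062269;  D = +0.059263-0.019112i
d^4_{-1,-2}: k∈[0..2] ⇒ -0.000402 +0.026060 -0.225156 = -0.199499;  D = -0.155404+0.125097i
d^4_{0,-2}: k∈[0..2] ⇒ +0.003237 -0.111881 +0.543743 = +0.435099;  D = +0.218915-0.376015i
d^4_{1,-2}: k∈[0..2] ⇒ -0.017373 +0.337734 -0.875410 = -0.555049;  D = -0.089211+0.547833i
d^4_{2,-2}: k∈[0..2] ⇒ +0.066337 -0.687786 +0.742812 = +0.121363;  D = -0.024631-0.118837i
d^4_{3,-2}: k∈[0..1] ⇒ -0.178712 +0.772039 = +0.593327;  D = -0.320265-0.499467i
d^4_{4,-2}: single k=0 term ⇒ +0.303285;  D = -0.244198-0.179858i
Y_4^{m'}(θ=0.5914,φ=6.12) and Σ D·Y over m':
  (+0.0016+0.0007i)·(+0.0340+0.0260i)  (-0.0134-0.0007i)·(+0.1589+0.0847i)  (+0.0593-0.0191i)·(+0.3766+0.1275i)  (-0.1554+0.1251i)·(+0.3941+0.0649i)  (+0.2189-0.3760i)·(-0.1113+0.0000i)  (-0.0892+0.5478i)·(-0.3941+0.0649i)  (-0.0246-0.1188i)·(+0.3766-0.1275i)  (-0.3203-0.4995i)·(-0.1589+0.0847i)  (-0.2442-0.1799i)·(+0.0340-0.0260i)
Y_4^-2(R⁻¹ n̂) = -0.015590-0.130604i

Re=-0.0156 Im=-0.1306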